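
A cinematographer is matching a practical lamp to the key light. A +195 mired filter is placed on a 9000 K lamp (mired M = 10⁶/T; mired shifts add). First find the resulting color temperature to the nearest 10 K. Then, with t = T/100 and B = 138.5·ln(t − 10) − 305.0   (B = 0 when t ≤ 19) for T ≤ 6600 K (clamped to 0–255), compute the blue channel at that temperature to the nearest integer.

127

M_in = 10⁶/9000 = 111.11; M_out = 111.11 + (+195) = 306.11.
T_out = 10⁶/306.11 = 3266.8 K → 3270 K; t = 32.7.
B = 138.5·ln(32.7 − 10) − 305.0 = 138.5·ln 22.7 − 305.0 = 138.5·3.1224 − 305.0 = 127.448.
Rounded: 127.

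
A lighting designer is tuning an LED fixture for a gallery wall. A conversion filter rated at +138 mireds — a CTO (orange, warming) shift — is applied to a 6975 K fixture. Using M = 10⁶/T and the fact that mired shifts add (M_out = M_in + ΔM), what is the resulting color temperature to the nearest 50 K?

3550 K

M_in = 10⁶/6975 = 143.37 mireds.
M_out = 143.37 + (+138) = 281.37 mireds.
T_out = 10⁶/281.37 = 3554.0 K → 3550 K.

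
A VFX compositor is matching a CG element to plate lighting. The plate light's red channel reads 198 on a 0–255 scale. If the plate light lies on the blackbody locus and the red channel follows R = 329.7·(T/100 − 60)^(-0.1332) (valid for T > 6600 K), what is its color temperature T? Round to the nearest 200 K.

10600 K

(t − 60)^(-0.1332) = 198/329.7 = 0.60055.
t − 60 = 0.60055^(1/-0.1332) = 0.60055^(-7.508) = 45.980, so t = 105.980.
T = 100·t = 10598 K → 10600 K to the nearest 200 K.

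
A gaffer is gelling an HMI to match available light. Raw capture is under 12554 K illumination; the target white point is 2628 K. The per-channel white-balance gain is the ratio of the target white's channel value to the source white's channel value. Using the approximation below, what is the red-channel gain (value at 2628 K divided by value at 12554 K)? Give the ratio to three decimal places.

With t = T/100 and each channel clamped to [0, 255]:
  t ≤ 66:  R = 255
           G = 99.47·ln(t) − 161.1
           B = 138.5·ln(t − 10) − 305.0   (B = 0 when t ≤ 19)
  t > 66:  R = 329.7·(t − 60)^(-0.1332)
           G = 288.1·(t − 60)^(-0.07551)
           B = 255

At 12554 K (t = 125.54):
  R = 329.7·(125.54 − 60)^(-0.1332) = 329.7·65.54^(-0.1332) = 329.7·0.57285 = 188.869.
At 2628 K (t = 26.28):
  R = 255 by definition for t ≤ 66.
Gain = 255.000 / 188.869 = 1.3501 → 1.350.

1.350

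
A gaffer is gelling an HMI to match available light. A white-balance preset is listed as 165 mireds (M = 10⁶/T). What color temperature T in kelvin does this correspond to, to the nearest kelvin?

T = 10⁶ / 165 = 6060.61 K → 6061 K.

6061 K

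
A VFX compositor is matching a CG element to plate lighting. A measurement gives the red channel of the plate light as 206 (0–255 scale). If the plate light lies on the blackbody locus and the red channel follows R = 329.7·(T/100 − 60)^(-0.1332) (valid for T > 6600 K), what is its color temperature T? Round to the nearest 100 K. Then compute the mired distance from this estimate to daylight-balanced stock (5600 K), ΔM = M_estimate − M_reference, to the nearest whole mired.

-72 mireds

(t − 60)^(-0.1332) = 206/329.7 = 0.62481.
t − 60 = 0.62481^(1/-0.1332) = 0.62481^(-7.508) = 34.152, so t = 94.152.
T = 100·t = 9415 K → 9400 K to the nearest 100 K.
M_estimate = 10⁶/9400 = 106.38; M_reference = 10⁶/5600 = 178.57.
ΔM = 106.38 − 178.57 = -72.19 → -72 mireds.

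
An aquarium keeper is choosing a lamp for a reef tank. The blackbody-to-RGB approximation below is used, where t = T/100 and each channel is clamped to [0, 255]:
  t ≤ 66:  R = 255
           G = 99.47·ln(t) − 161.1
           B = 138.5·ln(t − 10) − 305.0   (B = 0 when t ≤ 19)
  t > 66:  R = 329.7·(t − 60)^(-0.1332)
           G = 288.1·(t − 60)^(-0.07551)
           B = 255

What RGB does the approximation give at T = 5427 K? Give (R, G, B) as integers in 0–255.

(255, 236, 220)

t = 5427/100 = 54.27; the t ≤ 66 branch applies.
R = 255 by definition for t ≤ 66.
G = 99.47·ln 54.27 − 161.1 = 99.47·3.9940 − 161.1 = 236.180.
B = 138.5·ln(54.27 − 10) − 305.0 = 138.5·ln 44.27 − 305.0 = 138.5·3.7903 − 305.0 = 219.958.
Rounded: (255, 236, 220).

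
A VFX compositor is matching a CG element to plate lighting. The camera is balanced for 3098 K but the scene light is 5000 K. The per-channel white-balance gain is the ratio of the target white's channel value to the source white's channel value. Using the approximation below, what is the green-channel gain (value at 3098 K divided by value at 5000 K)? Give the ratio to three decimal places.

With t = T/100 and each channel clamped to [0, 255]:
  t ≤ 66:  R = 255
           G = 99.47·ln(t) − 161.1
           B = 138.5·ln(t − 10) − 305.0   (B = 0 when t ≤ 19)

0.791

At 5000 K (t = 50):
  G = 99.47·ln 50 − 161.1 = 99.47·3.9120 − 161.1 = 228.029.
At 3098 K (t = 30.98):
  G = 99.47·ln 30.98 − 161.1 = 99.47·3.4333 − 161.1 = 180.415.
Gain = 180.415 / 228.029 = 0.7912 → 0.791.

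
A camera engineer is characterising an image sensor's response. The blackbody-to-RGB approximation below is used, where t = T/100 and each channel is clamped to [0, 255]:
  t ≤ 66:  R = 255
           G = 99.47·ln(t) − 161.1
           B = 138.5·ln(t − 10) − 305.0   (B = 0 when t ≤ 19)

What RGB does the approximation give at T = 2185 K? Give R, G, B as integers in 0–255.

t = 2185/100 = 21.85; the t ≤ 66 branch applies.
R = 255 by definition for t ≤ 66.
G = 99.47·ln 21.85 − 161.1 = 99.47·3.0842 − 161.1 = 145.685.
B = 138.5·ln(21.85 − 10) − 305.0 = 138.5·ln 11.85 − 305.0 = 138.5·2.4723 − 305.0 = 37.417.
Rounded: (255, 146, 37).

R=255, G=146, B=37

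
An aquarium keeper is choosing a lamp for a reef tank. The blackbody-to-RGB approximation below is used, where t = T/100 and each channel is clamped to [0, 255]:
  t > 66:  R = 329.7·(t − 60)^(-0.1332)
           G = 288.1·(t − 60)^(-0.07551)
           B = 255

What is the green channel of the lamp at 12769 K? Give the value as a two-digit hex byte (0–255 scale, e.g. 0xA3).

0xD2

t = 12769/100 = 127.69; the t > 66 branch applies.
G = 288.1·(127.69 − 60)^(-0.07551) = 288.1·67.69^(-0.07551) = 288.1·0.72741 = 209.566.
Rounded: 210; in hex, 0xD2.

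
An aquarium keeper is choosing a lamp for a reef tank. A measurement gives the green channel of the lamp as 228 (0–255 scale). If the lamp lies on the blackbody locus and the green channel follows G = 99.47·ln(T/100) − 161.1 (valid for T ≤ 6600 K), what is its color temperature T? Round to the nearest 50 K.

ln t = (228 + 161.1) / 99.47 = 3.9117.
t = e^3.9117 = 49.985.
T = 100·t = 4999 K → 5000 K to the nearest 50 K.

5000 K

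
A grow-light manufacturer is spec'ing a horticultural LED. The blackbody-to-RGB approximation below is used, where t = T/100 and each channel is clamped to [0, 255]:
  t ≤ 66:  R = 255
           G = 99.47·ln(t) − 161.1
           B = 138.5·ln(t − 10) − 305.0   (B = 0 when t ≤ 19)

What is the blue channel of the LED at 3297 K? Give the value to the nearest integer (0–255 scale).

129

t = 3297/100 = 32.97; the t ≤ 66 branch applies.
B = 138.5·ln(32.97 − 10) − 305.0 = 138.5·ln 22.97 − 305.0 = 138.5·3.1342 − 305.0 = 129.085.
Rounded: 129.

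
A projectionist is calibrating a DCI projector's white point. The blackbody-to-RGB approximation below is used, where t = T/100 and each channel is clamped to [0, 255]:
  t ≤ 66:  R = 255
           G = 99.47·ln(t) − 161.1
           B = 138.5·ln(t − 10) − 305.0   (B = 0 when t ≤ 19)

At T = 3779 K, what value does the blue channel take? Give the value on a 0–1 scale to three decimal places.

0.610

t = 3779/100 = 37.79; the t ≤ 66 branch applies.
B = 138.5·ln(37.79 − 10) − 305.0 = 138.5·ln 27.79 − 305.0 = 138.5·3.3247 − 305.0 = 155.468.
On a 0–1 scale: 155.468/255 = 0.6097 → 0.610.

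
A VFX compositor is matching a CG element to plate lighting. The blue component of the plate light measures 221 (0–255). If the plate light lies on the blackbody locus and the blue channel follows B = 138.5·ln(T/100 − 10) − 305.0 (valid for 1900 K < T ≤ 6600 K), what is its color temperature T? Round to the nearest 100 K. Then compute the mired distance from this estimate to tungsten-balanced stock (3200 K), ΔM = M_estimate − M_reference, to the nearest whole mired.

ln(t − 10) = (221 + 305.0) / 138.5 = 3.7978.
t − 10 = e^3.7978 = 44.604, so t = 54.604.
T = 100·t = 5460 K → 5500 K to the nearest 100 K.
M_estimate = 10⁶/5500 = 181.82; M_reference = 10⁶/3200 = 312.50.
ΔM = 181.82 − 312.50 = -130.68 → -131 mireds.

-131 mireds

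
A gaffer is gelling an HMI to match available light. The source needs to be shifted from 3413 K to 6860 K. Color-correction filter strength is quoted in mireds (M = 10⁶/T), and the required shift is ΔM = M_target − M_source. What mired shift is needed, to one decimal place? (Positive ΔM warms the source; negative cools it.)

-147.2 mireds

M_source = 10⁶/3413 = 292.997; M_target = 10⁶/6860 = 145.773.
ΔM = 145.773 − 292.997 = -147.225 → -147.2 mireds, a cooling shift.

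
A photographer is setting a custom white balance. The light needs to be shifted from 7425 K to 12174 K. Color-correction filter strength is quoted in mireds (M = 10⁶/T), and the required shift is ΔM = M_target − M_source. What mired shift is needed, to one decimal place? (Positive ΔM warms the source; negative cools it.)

M_source = 10⁶/7425 = 134.680; M_target = 10⁶/12174 = 82.142.
ΔM = 82.142 − 134.680 = -52.538 → -52.5 mireds, a cooling shift.

-52.5 mireds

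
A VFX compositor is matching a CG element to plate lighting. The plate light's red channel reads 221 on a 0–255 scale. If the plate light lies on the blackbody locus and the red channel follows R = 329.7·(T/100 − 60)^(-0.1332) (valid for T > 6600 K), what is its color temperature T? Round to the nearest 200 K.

8000 K

(t − 60)^(-0.1332) = 221/329.7 = 0.67031.
t − 60 = 0.67031^(1/-0.1332) = 0.67031^(-7.508) = 20.149, so t = 80.149.
T = 100·t = 8015 K → 8000 K to the nearest 200 K.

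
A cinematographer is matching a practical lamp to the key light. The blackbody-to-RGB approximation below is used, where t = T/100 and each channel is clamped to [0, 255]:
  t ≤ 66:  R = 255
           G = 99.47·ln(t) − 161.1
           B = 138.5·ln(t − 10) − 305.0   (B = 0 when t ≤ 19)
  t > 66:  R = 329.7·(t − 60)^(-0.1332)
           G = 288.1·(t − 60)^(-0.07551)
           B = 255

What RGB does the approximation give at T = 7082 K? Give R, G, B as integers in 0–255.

t = 7082/100 = 70.82; the t > 66 branch applies.
R = 329.7·(70.82 − 60)^(-0.1332) = 329.7·10.82^(-0.1332) = 329.7·0.72818 = 240.082.
G = 288.1·(70.82 − 60)^(-0.07551) = 288.1·10.82^(-0.07551) = 288.1·0.83542 = 240.685.
B = 255 by definition for t > 66.
Rounded: (240, 241, 255).

R=240, G=241, B=255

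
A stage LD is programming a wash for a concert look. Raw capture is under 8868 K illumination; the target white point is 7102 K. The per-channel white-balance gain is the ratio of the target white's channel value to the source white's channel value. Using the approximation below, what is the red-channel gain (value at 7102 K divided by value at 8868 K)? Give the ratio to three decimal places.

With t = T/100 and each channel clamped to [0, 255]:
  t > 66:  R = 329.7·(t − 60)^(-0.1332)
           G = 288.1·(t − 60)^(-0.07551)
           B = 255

At 8868 K (t = 88.68):
  R = 329.7·(88.68 − 60)^(-0.1332) = 329.7·28.68^(-0.1332) = 329.7·0.63951 = 210.848.
At 7102 K (t = 71.02):
  R = 329.7·(71.02 − 60)^(-0.1332) = 329.7·11.02^(-0.1332) = 329.7·0.72641 = 239.497.
Gain = 239.497 / 210.848 = 1.1359 → 1.136.

1.136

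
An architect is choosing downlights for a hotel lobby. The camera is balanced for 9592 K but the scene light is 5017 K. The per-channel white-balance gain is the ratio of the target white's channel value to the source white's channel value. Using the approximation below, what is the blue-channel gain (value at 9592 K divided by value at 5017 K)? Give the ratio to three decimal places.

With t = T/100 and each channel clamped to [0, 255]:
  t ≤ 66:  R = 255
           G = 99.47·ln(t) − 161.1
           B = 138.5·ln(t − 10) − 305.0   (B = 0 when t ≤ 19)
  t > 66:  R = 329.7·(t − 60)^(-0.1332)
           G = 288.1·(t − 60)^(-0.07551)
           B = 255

At 5017 K (t = 50.17):
  B = 138.5·ln(50.17 − 10) − 305.0 = 138.5·ln 40.17 − 305.0 = 138.5·3.6931 − 305.0 = 206.497.
At 9592 K (t = 95.92):
  B = 255 by definition for t > 66.
Gain = 255.000 / 206.497 = 1.2349 → 1.235.

1.235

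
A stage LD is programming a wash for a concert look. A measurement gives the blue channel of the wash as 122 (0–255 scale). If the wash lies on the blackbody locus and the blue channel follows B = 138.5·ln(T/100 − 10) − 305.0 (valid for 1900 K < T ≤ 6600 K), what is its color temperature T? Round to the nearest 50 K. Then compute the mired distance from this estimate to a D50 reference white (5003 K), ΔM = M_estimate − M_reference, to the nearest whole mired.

ln(t − 10) = (122 + 305.0) / 138.5 = 3.0830.
t − 10 = e^3.0830 = 21.824, so t = 31.824.
T = 100·t = 3182 K → 3200 K to the nearest 50 K.
M_estimate = 10⁶/3200 = 312.50; M_reference = 10⁶/5003 = 199.88.
ΔM = 312.50 − 199.88 = 112.62 → +113 mireds.

+113 mireds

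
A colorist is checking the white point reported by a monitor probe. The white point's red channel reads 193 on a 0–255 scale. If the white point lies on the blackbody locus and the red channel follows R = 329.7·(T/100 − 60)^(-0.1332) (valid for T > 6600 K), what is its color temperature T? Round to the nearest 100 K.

11600 K

(t − 60)^(-0.1332) = 193/329.7 = 0.58538.
t − 60 = 0.58538^(1/-0.1332) = 0.58538^(-7.508) = 55.713, so t = 115.713.
T = 100·t = 11571 K → 11600 K to the nearest 100 K.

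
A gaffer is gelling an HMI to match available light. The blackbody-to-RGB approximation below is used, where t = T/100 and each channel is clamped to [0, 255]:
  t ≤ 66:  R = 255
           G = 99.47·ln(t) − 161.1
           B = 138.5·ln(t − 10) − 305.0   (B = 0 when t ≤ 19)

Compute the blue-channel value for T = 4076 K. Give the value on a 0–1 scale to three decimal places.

t = 4076/100 = 40.76; the t ≤ 66 branch applies.
B = 138.5·ln(40.76 − 10) − 305.0 = 138.5·ln 30.76 − 305.0 = 138.5·3.4262 − 305.0 = 169.531.
On a 0–1 scale: 169.531/255 = 0.6648 → 0.665.

0.665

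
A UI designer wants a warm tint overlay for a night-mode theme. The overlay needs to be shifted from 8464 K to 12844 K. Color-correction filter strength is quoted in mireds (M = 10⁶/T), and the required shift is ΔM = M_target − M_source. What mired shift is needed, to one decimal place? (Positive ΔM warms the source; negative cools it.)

-40.3 mireds

M_source = 10⁶/8464 = 118.147; M_target = 10⁶/12844 = 77.857.
ΔM = 77.857 − 118.147 = -40.290 → -40.3 mireds, a cooling shift.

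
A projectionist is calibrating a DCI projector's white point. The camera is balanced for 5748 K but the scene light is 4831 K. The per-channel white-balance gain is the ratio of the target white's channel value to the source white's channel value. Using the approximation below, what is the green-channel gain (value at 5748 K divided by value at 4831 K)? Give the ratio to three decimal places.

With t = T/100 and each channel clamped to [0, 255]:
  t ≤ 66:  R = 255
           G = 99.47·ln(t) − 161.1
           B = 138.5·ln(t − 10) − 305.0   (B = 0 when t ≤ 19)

1.077

At 4831 K (t = 48.31):
  G = 99.47·ln 48.31 − 161.1 = 99.47·3.8776 − 161.1 = 224.609.
At 5748 K (t = 57.48):
  G = 99.47·ln 57.48 − 161.1 = 99.47·4.0514 − 161.1 = 241.896.
Gain = 241.896 / 224.609 = 1.0770 → 1.077.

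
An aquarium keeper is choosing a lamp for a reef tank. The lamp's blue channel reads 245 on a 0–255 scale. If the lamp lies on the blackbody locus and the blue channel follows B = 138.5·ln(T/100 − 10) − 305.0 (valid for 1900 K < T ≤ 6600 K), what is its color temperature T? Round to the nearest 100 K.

ln(t − 10) = (245 + 305.0) / 138.5 = 3.9711.
t − 10 = e^3.9711 = 53.044, so t = 63.044.
T = 100·t = 6304 K → 6300 K to the nearest 100 K.

6300 K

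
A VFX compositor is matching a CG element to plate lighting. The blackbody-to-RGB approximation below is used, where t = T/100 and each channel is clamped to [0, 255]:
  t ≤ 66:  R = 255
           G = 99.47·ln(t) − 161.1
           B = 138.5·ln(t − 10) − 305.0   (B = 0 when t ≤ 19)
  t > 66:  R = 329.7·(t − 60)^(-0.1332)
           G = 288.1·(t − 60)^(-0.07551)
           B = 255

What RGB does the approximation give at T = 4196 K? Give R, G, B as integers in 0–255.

t = 4196/100 = 41.96; the t ≤ 66 branch applies.
R = 255 by definition for t ≤ 66.
G = 99.47·ln 41.96 − 161.1 = 99.47·3.7367 − 161.1 = 210.591.
B = 138.5·ln(41.96 − 10) − 305.0 = 138.5·ln 31.96 − 305.0 = 138.5·3.4645 − 305.0 = 174.831.
Rounded: (255, 211, 175).

R=255, G=211, B=175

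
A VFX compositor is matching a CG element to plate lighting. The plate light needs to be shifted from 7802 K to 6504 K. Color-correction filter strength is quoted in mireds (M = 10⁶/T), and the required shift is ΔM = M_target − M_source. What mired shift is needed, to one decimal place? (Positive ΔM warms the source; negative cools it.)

+25.6 mireds

M_source = 10⁶/7802 = 128.172; M_target = 10⁶/6504 = 153.752.
ΔM = 153.752 − 128.172 = 25.579 → +25.6 mireds, a warming shift.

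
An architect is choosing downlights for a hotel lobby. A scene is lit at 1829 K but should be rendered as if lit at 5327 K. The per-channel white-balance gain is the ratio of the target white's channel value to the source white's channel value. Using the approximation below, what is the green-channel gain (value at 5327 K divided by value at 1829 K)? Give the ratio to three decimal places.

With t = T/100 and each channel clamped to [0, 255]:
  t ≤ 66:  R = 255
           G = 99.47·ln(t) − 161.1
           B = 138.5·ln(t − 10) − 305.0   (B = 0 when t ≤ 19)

At 1829 K (t = 18.29):
  G = 99.47·ln 18.29 − 161.1 = 99.47·2.9064 − 161.1 = 127.995.
At 5327 K (t = 53.27):
  G = 99.47·ln 53.27 − 161.1 = 99.47·3.9754 − 161.1 = 234.330.
Gain = 234.330 / 127.995 = 1.8308 → 1.831.

1.831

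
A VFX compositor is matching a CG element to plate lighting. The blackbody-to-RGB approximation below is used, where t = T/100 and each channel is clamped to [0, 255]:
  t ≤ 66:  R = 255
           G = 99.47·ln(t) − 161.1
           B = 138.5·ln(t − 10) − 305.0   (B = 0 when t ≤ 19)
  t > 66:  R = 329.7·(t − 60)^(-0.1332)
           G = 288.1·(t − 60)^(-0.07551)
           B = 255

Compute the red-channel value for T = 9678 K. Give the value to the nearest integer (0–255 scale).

204

t = 9678/100 = 96.78; the t > 66 branch applies.
R = 329.7·(96.78 − 60)^(-0.1332) = 329.7·36.78^(-0.1332) = 329.7·0.61867 = 203.976.
Rounded: 204.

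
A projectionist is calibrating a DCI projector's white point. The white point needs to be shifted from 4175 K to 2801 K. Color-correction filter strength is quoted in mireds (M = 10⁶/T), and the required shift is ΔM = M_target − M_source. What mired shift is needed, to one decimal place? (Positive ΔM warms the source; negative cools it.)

M_source = 10⁶/4175 = 239.521; M_target = 10⁶/2801 = 357.015.
ΔM = 357.015 − 239.521 = 117.494 → +117.5 mireds, a warming shift.

+117.5 mireds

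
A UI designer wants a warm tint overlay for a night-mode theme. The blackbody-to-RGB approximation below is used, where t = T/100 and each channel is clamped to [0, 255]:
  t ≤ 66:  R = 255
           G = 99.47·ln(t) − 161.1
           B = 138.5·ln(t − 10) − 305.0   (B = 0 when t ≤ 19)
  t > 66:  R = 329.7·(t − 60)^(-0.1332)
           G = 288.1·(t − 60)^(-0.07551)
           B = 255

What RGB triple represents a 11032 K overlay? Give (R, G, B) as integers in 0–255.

t = 11032/100 = 110.32; the t > 66 branch applies.
R = 329.7·(110.32 − 60)^(-0.1332) = 329.7·50.32^(-0.1332) = 329.7·0.59337 = 195.635.
G = 288.1·(110.32 − 60)^(-0.07551) = 288.1·50.32^(-0.07551) = 288.1·0.74388 = 214.311.
B = 255 by definition for t > 66.
Rounded: (196, 214, 255).

(196, 214, 255)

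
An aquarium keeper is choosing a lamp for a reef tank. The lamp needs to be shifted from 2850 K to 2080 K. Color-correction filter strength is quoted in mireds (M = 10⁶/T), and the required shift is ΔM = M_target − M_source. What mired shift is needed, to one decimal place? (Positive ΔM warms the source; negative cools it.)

+129.9 mireds

M_source = 10⁶/2850 = 350.877; M_target = 10⁶/2080 = 480.769.
ΔM = 480.769 − 350.877 = 129.892 → +129.9 mireds, a warming shift.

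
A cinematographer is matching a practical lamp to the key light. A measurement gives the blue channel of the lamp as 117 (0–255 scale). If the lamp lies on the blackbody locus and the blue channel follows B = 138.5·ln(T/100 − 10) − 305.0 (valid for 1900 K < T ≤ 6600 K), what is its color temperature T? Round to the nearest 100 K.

ln(t − 10) = (117 + 305.0) / 138.5 = 3.0469.
t − 10 = e^3.0469 = 21.051, so t = 31.051.
T = 100·t = 3105 K → 3100 K to the nearest 100 K.

3100 K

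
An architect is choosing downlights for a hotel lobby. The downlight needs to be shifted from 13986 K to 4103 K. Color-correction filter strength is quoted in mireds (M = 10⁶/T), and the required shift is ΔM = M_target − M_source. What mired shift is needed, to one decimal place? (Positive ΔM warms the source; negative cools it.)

+172.2 mireds

M_source = 10⁶/13986 = 71.500; M_target = 10⁶/4103 = 243.724.
ΔM = 243.724 − 71.500 = 172.224 → +172.2 mireds, a warming shift.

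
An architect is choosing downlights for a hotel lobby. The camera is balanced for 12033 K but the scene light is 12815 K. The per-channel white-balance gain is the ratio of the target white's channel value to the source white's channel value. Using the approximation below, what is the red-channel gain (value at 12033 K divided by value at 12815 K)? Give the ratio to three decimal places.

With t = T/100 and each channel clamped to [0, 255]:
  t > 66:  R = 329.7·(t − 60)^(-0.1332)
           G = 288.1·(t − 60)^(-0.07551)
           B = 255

1.016

At 12815 K (t = 128.15):
  R = 329.7·(128.15 − 60)^(-0.1332) = 329.7·68.15^(-0.1332) = 329.7·0.56988 = 187.889.
At 12033 K (t = 120.33):
  R = 329.7·(120.33 − 60)^(-0.1332) = 329.7·60.33^(-0.1332) = 329.7·0.57921 = 190.964.
Gain = 190.964 / 187.889 = 1.0164 → 1.016.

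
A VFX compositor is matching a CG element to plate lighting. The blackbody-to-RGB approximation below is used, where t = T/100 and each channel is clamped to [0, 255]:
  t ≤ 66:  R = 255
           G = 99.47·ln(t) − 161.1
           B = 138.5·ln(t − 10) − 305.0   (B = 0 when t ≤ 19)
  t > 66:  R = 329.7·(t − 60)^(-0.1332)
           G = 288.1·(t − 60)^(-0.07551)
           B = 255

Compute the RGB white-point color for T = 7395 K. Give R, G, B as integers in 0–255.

R=232, G=236, B=255

t = 7395/100 = 73.95; the t > 66 branch applies.
R = 329.7·(73.95 − 60)^(-0.1332) = 329.7·13.95^(-0.1332) = 329.7·0.70395 = 232.093.
G = 288.1·(73.95 − 60)^(-0.07551) = 288.1·13.95^(-0.07551) = 288.1·0.81955 = 236.111.
B = 255 by definition for t > 66.
Rounded: (232, 236, 255).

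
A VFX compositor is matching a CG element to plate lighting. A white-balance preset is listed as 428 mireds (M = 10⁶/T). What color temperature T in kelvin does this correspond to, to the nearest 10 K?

2340 K

T = 10⁶ / 428 = 2336.45 K → 2340 K.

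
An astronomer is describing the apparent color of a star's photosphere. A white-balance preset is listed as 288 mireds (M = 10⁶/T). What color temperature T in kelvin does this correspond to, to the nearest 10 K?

3470 K

T = 10⁶ / 288 = 3472.22 K → 3470 K.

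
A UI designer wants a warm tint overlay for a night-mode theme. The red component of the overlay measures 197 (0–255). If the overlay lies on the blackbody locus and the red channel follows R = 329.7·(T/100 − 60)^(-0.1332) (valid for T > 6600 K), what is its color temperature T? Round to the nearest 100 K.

(t − 60)^(-0.1332) = 197/329.7 = 0.59751.
t − 60 = 0.59751^(1/-0.1332) = 0.59751^(-7.508) = 47.761, so t = 107.761.
T = 100·t = 10776 K → 10800 K to the nearest 100 K.

10800 K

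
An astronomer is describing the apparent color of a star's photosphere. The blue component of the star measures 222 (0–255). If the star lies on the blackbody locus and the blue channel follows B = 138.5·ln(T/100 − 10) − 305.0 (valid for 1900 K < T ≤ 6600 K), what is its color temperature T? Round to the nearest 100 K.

5500 K

ln(t − 10) = (222 + 305.0) / 138.5 = 3.8051.
t − 10 = e^3.8051 = 44.928, so t = 54.928.
T = 100·t = 5493 K → 5500 K to the nearest 100 K.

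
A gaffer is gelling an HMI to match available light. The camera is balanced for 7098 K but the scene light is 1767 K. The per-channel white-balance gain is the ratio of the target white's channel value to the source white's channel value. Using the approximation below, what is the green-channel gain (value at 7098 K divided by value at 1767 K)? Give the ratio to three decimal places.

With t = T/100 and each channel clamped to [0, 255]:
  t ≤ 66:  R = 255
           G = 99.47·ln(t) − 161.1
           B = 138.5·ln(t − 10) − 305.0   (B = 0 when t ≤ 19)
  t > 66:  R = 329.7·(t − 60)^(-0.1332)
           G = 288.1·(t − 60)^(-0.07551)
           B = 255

1.930

At 1767 K (t = 17.67):
  G = 99.47·ln 17.67 − 161.1 = 99.47·2.8719 − 161.1 = 124.565.
At 7098 K (t = 70.98):
  G = 288.1·(70.98 − 60)^(-0.07551) = 288.1·10.98^(-0.07551) = 288.1·0.83450 = 240.418.
Gain = 240.418 / 124.565 = 1.9301 → 1.930.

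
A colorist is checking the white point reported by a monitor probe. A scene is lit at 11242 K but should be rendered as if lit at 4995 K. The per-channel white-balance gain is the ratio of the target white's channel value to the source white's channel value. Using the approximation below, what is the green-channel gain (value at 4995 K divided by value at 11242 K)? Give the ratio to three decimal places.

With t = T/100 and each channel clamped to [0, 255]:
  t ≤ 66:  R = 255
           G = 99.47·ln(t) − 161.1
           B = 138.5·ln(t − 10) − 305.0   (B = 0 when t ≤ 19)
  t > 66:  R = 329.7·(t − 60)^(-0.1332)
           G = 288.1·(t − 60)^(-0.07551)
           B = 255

At 11242 K (t = 112.42):
  G = 288.1·(112.42 − 60)^(-0.07551) = 288.1·52.42^(-0.07551) = 288.1·0.74158 = 213.651.
At 4995 K (t = 49.95):
  G = 99.47·ln 49.95 − 161.1 = 99.47·3.9110 − 161.1 = 227.929.
Gain = 227.929 / 213.651 = 1.0668 → 1.067.

1.067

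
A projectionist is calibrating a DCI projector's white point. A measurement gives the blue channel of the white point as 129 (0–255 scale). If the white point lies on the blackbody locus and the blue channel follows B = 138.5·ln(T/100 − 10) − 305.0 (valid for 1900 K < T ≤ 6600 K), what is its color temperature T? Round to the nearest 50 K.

ln(t − 10) = (129 + 305.0) / 138.5 = 3.1336.
t − 10 = e^3.1336 = 22.956, so t = 32.956.
T = 100·t = 3296 K → 3300 K to the nearest 50 K.

3300 K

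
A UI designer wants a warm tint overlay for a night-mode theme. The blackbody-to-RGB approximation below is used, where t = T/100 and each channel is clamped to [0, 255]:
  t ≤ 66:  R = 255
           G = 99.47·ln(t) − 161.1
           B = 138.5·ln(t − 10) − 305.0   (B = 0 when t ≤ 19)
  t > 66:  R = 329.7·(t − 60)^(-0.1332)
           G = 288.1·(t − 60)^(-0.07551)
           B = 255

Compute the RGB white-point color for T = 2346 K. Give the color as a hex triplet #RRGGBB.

t = 2346/100 = 23.46; the t ≤ 66 branch applies.
R = 255 by definition for t ≤ 66.
G = 99.47·ln 23.46 − 161.1 = 99.47·3.1553 − 161.1 = 152.757.
B = 138.5·ln(23.46 − 10) − 305.0 = 138.5·ln 13.46 − 305.0 = 138.5·2.5997 − 305.0 = 55.062.
Rounded: (255, 153, 55).
In hex: #FF9937.

#FF9937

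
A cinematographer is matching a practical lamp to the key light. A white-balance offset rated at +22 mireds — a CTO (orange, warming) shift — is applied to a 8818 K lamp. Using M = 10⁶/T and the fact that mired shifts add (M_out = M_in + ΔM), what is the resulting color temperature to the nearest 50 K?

M_in = 10⁶/8818 = 113.40 mireds.
M_out = 113.40 + (+22) = 135.40 mireds.
T_out = 10⁶/135.40 = 7385.3 K → 7400 K.

7400 K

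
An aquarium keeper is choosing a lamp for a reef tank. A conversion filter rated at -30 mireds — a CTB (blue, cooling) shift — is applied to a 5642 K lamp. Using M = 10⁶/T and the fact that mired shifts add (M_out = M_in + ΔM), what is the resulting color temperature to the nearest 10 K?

M_in = 10⁶/5642 = 177.24 mireds.
M_out = 177.24 + (-30) = 147.24 mireds.
T_out = 10⁶/147.24 = 6791.5 K → 6790 K.

6790 K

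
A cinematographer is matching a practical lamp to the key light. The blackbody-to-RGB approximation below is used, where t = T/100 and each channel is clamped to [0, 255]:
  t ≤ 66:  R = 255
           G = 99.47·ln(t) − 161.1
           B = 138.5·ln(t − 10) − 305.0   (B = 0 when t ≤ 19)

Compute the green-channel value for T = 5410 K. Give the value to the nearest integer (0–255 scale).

t = 5410/100 = 54.1; the t ≤ 66 branch applies.
G = 99.47·ln 54.1 − 161.1 = 99.47·3.9908 − 161.1 = 235.868.
Rounded: 236.

236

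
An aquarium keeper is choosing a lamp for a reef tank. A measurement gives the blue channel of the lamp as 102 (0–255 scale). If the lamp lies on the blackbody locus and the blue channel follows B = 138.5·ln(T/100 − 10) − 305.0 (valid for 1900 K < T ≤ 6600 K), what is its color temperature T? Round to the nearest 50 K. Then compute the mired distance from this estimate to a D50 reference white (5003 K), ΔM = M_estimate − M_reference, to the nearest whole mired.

+145 mireds

ln(t − 10) = (102 + 305.0) / 138.5 = 2.9386.
t − 10 = e^2.9386 = 18.890, so t = 28.890.
T = 100·t = 2889 K → 2900 K to the nearest 50 K.
M_estimate = 10⁶/2900 = 344.83; M_reference = 10⁶/5003 = 199.88.
ΔM = 344.83 − 199.88 = 144.95 → +145 mireds.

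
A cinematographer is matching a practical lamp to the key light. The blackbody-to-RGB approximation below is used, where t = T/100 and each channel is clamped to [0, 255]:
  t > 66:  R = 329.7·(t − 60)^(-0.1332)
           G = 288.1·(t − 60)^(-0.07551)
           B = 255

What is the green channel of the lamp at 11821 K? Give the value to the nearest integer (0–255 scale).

212

t = 11821/100 = 118.21; the t > 66 branch applies.
G = 288.1·(118.21 − 60)^(-0.07551) = 288.1·58.21^(-0.07551) = 288.1·0.73574 = 211.967.
Rounded: 212.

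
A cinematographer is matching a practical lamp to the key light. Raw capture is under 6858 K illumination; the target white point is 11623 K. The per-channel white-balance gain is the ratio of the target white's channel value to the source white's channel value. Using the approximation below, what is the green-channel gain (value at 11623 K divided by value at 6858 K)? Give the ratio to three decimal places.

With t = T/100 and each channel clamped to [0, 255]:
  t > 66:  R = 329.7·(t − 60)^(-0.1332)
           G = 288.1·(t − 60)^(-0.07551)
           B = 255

At 6858 K (t = 68.58):
  G = 288.1·(68.58 − 60)^(-0.07551) = 288.1·8.58^(-0.07551) = 288.1·0.85018 = 244.938.
At 11623 K (t = 116.23):
  G = 288.1·(116.23 − 60)^(-0.07551) = 288.1·56.23^(-0.07551) = 288.1·0.73767 = 212.522.
Gain = 212.522 / 244.938 = 0.8677 → 0.868.

0.868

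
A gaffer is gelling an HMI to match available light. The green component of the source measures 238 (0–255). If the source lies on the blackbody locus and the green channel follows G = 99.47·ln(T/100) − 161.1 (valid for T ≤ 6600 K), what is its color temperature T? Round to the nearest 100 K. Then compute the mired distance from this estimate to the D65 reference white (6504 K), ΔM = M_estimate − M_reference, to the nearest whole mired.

ln t = (238 + 161.1) / 99.47 = 4.0123.
t = e^4.0123 = 55.272.
T = 100·t = 5527 K → 5500 K to the nearest 100 K.
M_estimate = 10⁶/5500 = 181.82; M_reference = 10⁶/6504 = 153.75.
ΔM = 181.82 − 153.75 = 28.07 → +28 mireds.

+28 mireds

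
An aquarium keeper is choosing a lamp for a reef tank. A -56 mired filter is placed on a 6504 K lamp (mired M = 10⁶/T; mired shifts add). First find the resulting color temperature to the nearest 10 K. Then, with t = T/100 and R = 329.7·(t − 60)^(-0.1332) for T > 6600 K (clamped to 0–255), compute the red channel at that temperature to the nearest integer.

200

M_in = 10⁶/6504 = 153.75; M_out = 153.75 + (-56) = 97.75.
T_out = 10⁶/97.75 = 10230.0 K → 10230 K; t = 102.3.
R = 329.7·(102.3 − 60)^(-0.1332) = 329.7·42.3^(-0.1332) = 329.7·0.60726 = 200.212.
Rounded: 200.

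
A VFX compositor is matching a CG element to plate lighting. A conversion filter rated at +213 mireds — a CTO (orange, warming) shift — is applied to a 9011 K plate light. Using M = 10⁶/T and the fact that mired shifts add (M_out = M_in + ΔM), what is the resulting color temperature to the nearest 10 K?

3090 K

M_in = 10⁶/9011 = 110.98 mireds.
M_out = 110.98 + (+213) = 323.98 mireds.
T_out = 10⁶/323.98 = 3086.7 K → 3090 K.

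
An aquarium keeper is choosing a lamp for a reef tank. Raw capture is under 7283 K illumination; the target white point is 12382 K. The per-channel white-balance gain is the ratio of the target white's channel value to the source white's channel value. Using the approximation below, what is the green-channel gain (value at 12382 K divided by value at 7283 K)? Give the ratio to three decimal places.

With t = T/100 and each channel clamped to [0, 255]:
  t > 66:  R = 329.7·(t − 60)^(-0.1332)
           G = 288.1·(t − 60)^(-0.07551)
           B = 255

At 7283 K (t = 72.83):
  G = 288.1·(72.83 − 60)^(-0.07551) = 288.1·12.83^(-0.07551) = 288.1·0.82474 = 237.608.
At 12382 K (t = 123.82):
  G = 288.1·(123.82 − 60)^(-0.07551) = 288.1·63.82^(-0.07551) = 288.1·0.73065 = 210.499.
Gain = 210.499 / 237.608 = 0.8859 → 0.886.

0.886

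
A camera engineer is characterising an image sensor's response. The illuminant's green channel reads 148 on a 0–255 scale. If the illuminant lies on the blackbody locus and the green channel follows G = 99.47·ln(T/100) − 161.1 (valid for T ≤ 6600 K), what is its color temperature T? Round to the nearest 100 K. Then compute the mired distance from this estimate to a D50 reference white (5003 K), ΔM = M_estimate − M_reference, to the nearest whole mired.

ln t = (148 + 161.1) / 99.47 = 3.1075.
t = e^3.1075 = 22.364.
T = 100·t = 2236 K → 2200 K to the nearest 100 K.
M_estimate = 10⁶/2200 = 454.55; M_reference = 10⁶/5003 = 199.88.
ΔM = 454.55 − 199.88 = 254.67 → +255 mireds.

+255 mireds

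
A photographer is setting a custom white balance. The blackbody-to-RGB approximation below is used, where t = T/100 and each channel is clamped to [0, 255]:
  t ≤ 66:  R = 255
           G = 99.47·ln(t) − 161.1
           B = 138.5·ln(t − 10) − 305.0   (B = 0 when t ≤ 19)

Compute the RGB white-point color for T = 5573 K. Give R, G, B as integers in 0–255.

R=255, G=239, B=224

t = 5573/100 = 55.73; the t ≤ 66 branch applies.
R = 255 by definition for t ≤ 66.
G = 99.47·ln 55.73 − 161.1 = 99.47·4.0205 − 161.1 = 238.821.
B = 138.5·ln(55.73 − 10) − 305.0 = 138.5·ln 45.73 − 305.0 = 138.5·3.8228 − 305.0 = 224.452.
Rounded: (255, 239, 224).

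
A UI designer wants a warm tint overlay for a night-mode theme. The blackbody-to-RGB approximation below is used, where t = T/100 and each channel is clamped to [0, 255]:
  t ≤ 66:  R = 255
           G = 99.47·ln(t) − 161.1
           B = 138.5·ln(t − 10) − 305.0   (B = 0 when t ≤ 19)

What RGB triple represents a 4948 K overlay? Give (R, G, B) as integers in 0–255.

t = 4948/100 = 49.48; the t ≤ 66 branch applies.
R = 255 by definition for t ≤ 66.
G = 99.47·ln 49.48 − 161.1 = 99.47·3.9016 − 161.1 = 226.989.
B = 138.5·ln(49.48 − 10) − 305.0 = 138.5·ln 39.48 − 305.0 = 138.5·3.6758 − 305.0 = 204.097.
Rounded: (255, 227, 204).

(255, 227, 204)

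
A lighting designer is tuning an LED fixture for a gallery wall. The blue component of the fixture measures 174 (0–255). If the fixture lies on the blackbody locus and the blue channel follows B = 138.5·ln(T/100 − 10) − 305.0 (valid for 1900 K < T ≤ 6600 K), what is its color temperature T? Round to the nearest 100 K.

4200 K

ln(t − 10) = (174 + 305.0) / 138.5 = 3.4585.
t − 10 = e^3.4585 = 31.769, so t = 41.769.
T = 100·t = 4177 K → 4200 K to the nearest 100 K.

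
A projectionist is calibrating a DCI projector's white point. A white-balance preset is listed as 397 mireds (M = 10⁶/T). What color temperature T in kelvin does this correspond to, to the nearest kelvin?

T = 10⁶ / 397 = 2518.89 K → 2519 K.

2519 K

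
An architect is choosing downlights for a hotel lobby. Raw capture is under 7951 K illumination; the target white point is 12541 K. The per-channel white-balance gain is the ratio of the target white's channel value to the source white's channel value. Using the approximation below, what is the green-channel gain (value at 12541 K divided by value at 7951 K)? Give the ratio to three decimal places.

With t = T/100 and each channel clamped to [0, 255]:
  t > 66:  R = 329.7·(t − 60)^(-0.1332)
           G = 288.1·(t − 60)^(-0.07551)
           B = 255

At 7951 K (t = 79.51):
  G = 288.1·(79.51 − 60)^(-0.07551) = 288.1·19.51^(-0.07551) = 288.1·0.79905 = 230.206.
At 12541 K (t = 125.41):
  G = 288.1·(125.41 − 60)^(-0.07551) = 288.1·65.41^(-0.07551) = 288.1·0.72929 = 210.109.
Gain = 210.109 / 230.206 = 0.9127 → 0.913.

0.913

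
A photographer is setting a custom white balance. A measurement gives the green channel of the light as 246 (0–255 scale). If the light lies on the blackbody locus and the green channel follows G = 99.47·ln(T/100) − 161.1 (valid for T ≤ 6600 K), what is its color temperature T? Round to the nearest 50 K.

ln t = (246 + 161.1) / 99.47 = 4.0927.
t = e^4.0927 = 59.901.
T = 100·t = 5990 K → 6000 K to the nearest 50 K.

6000 K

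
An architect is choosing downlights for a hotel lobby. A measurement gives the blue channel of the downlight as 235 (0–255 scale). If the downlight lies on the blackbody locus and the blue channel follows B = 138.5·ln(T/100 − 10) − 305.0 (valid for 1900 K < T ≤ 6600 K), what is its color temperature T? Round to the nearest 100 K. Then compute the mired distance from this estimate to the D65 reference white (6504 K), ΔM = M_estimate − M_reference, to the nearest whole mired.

+16 mireds

ln(t − 10) = (235 + 305.0) / 138.5 = 3.8989.
t − 10 = e^3.8989 = 49.349, so t = 59.349.
T = 100·t = 5935 K → 5900 K to the nearest 100 K.
M_estimate = 10⁶/5900 = 169.49; M_reference = 10⁶/6504 = 153.75.
ΔM = 169.49 − 153.75 = 15.74 → +16 mireds.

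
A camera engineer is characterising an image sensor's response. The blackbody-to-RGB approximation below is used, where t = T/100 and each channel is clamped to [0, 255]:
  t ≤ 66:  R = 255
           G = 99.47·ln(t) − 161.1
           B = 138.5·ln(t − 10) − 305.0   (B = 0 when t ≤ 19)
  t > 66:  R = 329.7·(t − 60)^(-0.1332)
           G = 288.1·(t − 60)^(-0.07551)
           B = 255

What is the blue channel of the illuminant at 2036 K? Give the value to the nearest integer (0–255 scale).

19

t = 2036/100 = 20.36; the t ≤ 66 branch applies.
B = 138.5·ln(20.36 − 10) − 305.0 = 138.5·ln 10.36 − 305.0 = 138.5·2.3380 − 305.0 = 18.806.
Rounded: 19.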